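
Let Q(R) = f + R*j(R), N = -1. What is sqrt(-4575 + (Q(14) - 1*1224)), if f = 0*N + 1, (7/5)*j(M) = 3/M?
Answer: I*sqrt(283997)/7 ≈ 76.13*I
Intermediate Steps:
j(M) = 15/(7*M) (j(M) = 5*(3/M)/7 = 15/(7*M))
f = 1 (f = 0*(-1) + 1 = 0 + 1 = 1)
Q(R) = 22/7 (Q(R) = 1 + R*(15/(7*R)) = 1 + 15/7 = 22/7)
sqrt(-4575 + (Q(14) - 1*1224)) = sqrt(-4575 + (22/7 - 1*1224)) = sqrt(-4575 + (22/7 - 1224)) = sqrt(-4575 - 8546/7) = sqrt(-40571/7) = I*sqrt(283997)/7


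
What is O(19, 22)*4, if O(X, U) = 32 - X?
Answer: 52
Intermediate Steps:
O(19, 22)*4 = (32 - 1*19)*4 = (32 - 19)*4 = 13*4 = 52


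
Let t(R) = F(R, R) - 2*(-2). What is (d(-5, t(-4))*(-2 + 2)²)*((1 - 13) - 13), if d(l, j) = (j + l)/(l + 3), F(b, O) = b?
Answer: 0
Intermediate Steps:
t(R) = 4 + R (t(R) = R - 2*(-2) = R + 4 = 4 + R)
d(l, j) = (j + l)/(3 + l)
(d(-5, t(-4))*(-2 + 2)²)*((1 - 13) - 13) = ((((4 - 4) - 5)/(3 - 5))*(-2 + 2)²)*((1 - 13) - 13) = (((0 - 5)/(-2))*0²)*(-12 - 13) = (-½*(-5)*0)*(-25) = ((5/2)*0)*(-25) = 0*(-25) = 0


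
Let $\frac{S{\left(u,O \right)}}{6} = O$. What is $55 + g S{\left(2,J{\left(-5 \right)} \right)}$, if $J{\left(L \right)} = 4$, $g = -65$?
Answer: $-1505$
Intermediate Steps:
$S{\left(u,O \right)} = 6 O$
$55 + g S{\left(2,J{\left(-5 \right)} \right)} = 55 - 65 \cdot 6 \cdot 4 = 55 - 1560 = -1505$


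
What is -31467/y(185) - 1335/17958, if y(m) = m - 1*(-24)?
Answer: -188454467/1251074 ≈ -150.63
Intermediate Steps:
y(m) = 24 + m (y(m) = m + 24 = 24 + m)
-31467/y(185) - 1335/17958 = -31467/(24 + 185) - 1335/17958 = -31467/209 - 1335*1/17958 = -31467*1/209 - 445/5986 = -31467/209 - 445/5986 = -188454467/1251074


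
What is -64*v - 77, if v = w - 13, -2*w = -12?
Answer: 371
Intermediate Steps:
w = 6 (w = -1/2*(-12) = 6)
v = -7 (v = 6 - 13 = -7)
-64*v - 77 = -64*(-7) - 77 = 448 - 77 = 371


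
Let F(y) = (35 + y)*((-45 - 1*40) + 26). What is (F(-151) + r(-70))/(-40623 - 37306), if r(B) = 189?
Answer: -7033/77929 ≈ -0.090249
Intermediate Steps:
F(y) = -2065 - 59*y (F(y) = (35 + y)*((-45 - 40) + 26) = (35 + y)*(-85 + 26) = (35 + y)*(-59) = -2065 - 59*y)
(F(-151) + r(-70))/(-40623 - 37306) = ((-2065 - 59*(-151)) + 189)/(-40623 - 37306) = ((-2065 + 8909) + 189)/(-77929) = (6844 + 189)*(-1/77929) = 7033*(-1/77929) = -7033/77929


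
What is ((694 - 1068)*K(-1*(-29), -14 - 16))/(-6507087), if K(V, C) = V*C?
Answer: -108460/2169029 ≈ -0.050004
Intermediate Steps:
K(V, C) = C*V
((694 - 1068)*K(-1*(-29), -14 - 16))/(-6507087) = ((694 - 1068)*((-14 - 16)*(-1*(-29))))/(-6507087) = -(-11220)*29*(-1/6507087) = -374*(-870)*(-1/6507087) = 325380*(-1/6507087) = -108460/2169029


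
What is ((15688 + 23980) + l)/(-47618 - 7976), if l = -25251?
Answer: -14417/55594 ≈ -0.25933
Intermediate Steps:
((15688 + 23980) + l)/(-47618 - 7976) = ((15688 + 23980) - 25251)/(-47618 - 7976) = (39668 - 25251)/(-55594) = 14417*(-1/55594) = -14417/55594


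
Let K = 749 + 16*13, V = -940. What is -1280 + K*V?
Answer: -900860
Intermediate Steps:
K = 957 (K = 749 + 208 = 957)
-1280 + K*V = -1280 + 957*(-940) = -1280 - 899580 = -900860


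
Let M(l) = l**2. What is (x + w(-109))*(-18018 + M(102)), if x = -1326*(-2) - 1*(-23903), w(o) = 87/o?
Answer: -22038022512/109 ≈ -2.0218e+8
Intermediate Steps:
x = 26555 (x = 2652 + 23903 = 26555)
(x + w(-109))*(-18018 + M(102)) = (26555 + 87/(-109))*(-18018 + 102**2) = (26555 + 87*(-1/109))*(-18018 + 10404) = (26555 - 87/109)*(-7614) = (2894408/109)*(-7614) = -22038022512/109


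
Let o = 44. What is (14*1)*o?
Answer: 616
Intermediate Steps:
(14*1)*o = (14*1)*44 = 14*44 = 616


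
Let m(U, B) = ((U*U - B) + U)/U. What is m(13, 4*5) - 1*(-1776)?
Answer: 23250/13 ≈ 1788.5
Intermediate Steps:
m(U, B) = (U + U**2 - B)/U (m(U, B) = ((U**2 - B) + U)/U = (U + U**2 - B)/U)
m(13, 4*5) - 1*(-1776) = (1 + 13 - 1*4*5/13) - 1*(-1776) = (1 + 13 - 1*20*1/13) + 1776 = (1 + 13 - 20/13) + 1776 = 162/13 + 1776 = 23250/13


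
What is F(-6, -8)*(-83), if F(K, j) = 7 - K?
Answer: -1079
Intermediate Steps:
F(-6, -8)*(-83) = (7 - 1*(-6))*(-83) = (7 + 6)*(-83) = 13*(-83) = -1079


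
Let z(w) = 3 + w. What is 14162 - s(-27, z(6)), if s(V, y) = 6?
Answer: 14156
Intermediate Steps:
14162 - s(-27, z(6)) = 14162 - 1*6 = 14162 - 6 = 14156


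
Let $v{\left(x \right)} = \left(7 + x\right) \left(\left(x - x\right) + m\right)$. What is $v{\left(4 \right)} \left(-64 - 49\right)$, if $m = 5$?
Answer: $-6215$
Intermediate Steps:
$v{\left(x \right)} = 35 + 5 x$ ($v{\left(x \right)} = \left(7 + x\right) \left(\left(x - x\right) + 5\right) = \left(7 + x\right) \left(0 + 5\right) = \left(7 + x\right) 5 = 35 + 5 x$)
$v{\left(4 \right)} \left(-64 - 49\right) = \left(35 + 5 \cdot 4\right) \left(-64 - 49\right) = \left(35 + 20\right) \left(-113\right) = 55 \left(-113\right) = -6215$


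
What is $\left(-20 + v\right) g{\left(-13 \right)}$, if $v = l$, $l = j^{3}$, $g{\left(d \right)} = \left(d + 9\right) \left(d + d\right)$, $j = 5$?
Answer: $10920$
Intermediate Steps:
$g{\left(d \right)} = 2 d \left(9 + d\right)$ ($g{\left(d \right)} = \left(9 + d\right) 2 d = 2 d \left(9 + d\right)$)
$l = 125$ ($l = 5^{3} = 125$)
$v = 125$
$\left(-20 + v\right) g{\left(-13 \right)} = \left(-20 + 125\right) 2 \left(-13\right) \left(9 - 13\right) = 105 \cdot 2 \left(-13\right) \left(-4\right) = 105 \cdot 104 = 10920$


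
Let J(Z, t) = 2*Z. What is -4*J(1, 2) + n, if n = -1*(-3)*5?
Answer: 7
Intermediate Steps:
n = 15 (n = 3*5 = 15)
-4*J(1, 2) + n = -8 + 15 = 7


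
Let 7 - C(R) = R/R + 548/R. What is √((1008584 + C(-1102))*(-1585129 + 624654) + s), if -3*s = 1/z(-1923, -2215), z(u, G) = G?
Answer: I*√12986559374691720718293855/3661395 ≈ 9.8424e+5*I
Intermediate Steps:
C(R) = 6 - 548/R (C(R) = 7 - (R/R + 548/R) = 7 - (1 + 548/R) = 7 + (-1 - 548/R) = 6 - 548/R)
s = 1/6645 (s = -⅓/(-2215) = -⅓*(-1/2215) = 1/6645 ≈ 0.00015049)
√((1008584 + C(-1102))*(-1585129 + 624654) + s) = √((1008584 + (6 - 548/(-1102)))*(-1585129 + 624654) + 1/6645) = √((1008584 + (6 - 548*(-1/1102)))*(-960475) + 1/6645) = √((1008584 + (6 + 274/551))*(-960475) + 1/6645) = √((1008584 + 3580/551)*(-960475) + 1/6645) = √((555733364/551)*(-960475) + 1/6645) = √(-533768002787900/551 + 1/6645) = √(-3546888378525594949/3661395) = I*√12986559374691720718293855/3661395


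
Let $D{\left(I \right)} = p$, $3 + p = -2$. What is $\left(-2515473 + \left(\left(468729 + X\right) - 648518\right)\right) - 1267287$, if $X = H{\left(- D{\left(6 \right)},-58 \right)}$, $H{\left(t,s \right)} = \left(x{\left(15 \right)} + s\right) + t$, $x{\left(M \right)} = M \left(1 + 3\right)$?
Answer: $-3962542$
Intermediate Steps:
$p = -5$ ($p = -3 - 2 = -5$)
$x{\left(M \right)} = 4 M$ ($x{\left(M \right)} = M 4 = 4 M$)
$D{\left(I \right)} = -5$
$H{\left(t,s \right)} = 60 + s + t$ ($H{\left(t,s \right)} = \left(4 \cdot 15 + s\right) + t = \left(60 + s\right) + t = 60 + s + t$)
$X = 7$ ($X = 60 - 58 - -5 = 60 - 58 + 5 = 7$)
$\left(-2515473 + \left(\left(468729 + X\right) - 648518\right)\right) - 1267287 = \left(-2515473 + \left(\left(468729 + 7\right) - 648518\right)\right) - 1267287 = \left(-2515473 + \left(468736 - 648518\right)\right) - 1267287 = \left(-2515473 - 179782\right) - 1267287 = -2695255 - 1267287 = -3962542$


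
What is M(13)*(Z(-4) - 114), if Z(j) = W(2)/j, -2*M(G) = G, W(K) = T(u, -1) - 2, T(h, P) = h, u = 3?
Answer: 5941/8 ≈ 742.63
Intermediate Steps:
W(K) = 1 (W(K) = 3 - 2 = 1)
M(G) = -G/2
Z(j) = 1/j
M(13)*(Z(-4) - 114) = (-1/2*13)*(1/(-4) - 114) = -13*(-1/4 - 114)/2 = -13/2*(-457/4) = 5941/8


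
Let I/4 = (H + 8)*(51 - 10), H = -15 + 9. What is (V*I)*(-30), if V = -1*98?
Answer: 964320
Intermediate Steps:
H = -6
V = -98
I = 328 (I = 4*((-6 + 8)*(51 - 10)) = 4*(2*41) = 4*82 = 328)
(V*I)*(-30) = -98*328*(-30) = -32144*(-30) = 964320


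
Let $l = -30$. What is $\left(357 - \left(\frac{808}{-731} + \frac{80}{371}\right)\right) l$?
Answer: $- \frac{2911801350}{271201} \approx -10737.0$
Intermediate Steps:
$\left(357 - \left(\frac{808}{-731} + \frac{80}{371}\right)\right) l = \left(357 - \left(\frac{808}{-731} + \frac{80}{371}\right)\right) \left(-30\right) = \left(357 - \left(808 \left(- \frac{1}{731}\right) + 80 \cdot \frac{1}{371}\right)\right) \left(-30\right) = \left(357 - \left(- \frac{808}{731} + \frac{80}{371}\right)\right) \left(-30\right) = \left(357 - - \frac{241288}{271201}\right) \left(-30\right) = \left(357 + \frac{241288}{271201}\right) \left(-30\right) = \frac{97060045}{271201} \left(-30\right) = - \frac{2911801350}{271201}$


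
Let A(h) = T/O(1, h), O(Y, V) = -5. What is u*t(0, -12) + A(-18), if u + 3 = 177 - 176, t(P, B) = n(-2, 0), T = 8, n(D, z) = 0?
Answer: -8/5 ≈ -1.6000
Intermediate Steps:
t(P, B) = 0
u = -2 (u = -3 + (177 - 176) = -3 + 1 = -2)
A(h) = -8/5 (A(h) = 8/(-5) = 8*(-⅕) = -8/5)
u*t(0, -12) + A(-18) = -2*0 - 8/5 = 0 - 8/5 = -8/5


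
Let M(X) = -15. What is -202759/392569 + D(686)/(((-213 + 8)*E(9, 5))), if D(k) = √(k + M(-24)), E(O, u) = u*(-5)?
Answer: -202759/392569 + √671/5125 ≈ -0.51144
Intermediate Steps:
E(O, u) = -5*u
D(k) = √(-15 + k) (D(k) = √(k - 15) = √(-15 + k))
-202759/392569 + D(686)/(((-213 + 8)*E(9, 5))) = -202759/392569 + √(-15 + 686)/(((-213 + 8)*(-5*5))) = -202759*1/392569 + √671/((-205*(-25))) = -202759/392569 + √671/5125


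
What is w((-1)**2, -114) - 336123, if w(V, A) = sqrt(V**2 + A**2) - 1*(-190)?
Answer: -335933 + sqrt(12997) ≈ -3.3582e+5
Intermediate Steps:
w(V, A) = 190 + sqrt(A**2 + V**2) (w(V, A) = sqrt(A**2 + V**2) + 190 = 190 + sqrt(A**2 + V**2))
w((-1)**2, -114) - 336123 = (190 + sqrt((-114)**2 + ((-1)**2)**2)) - 336123 = (190 + sqrt(12996 + 1**2)) - 336123 = (190 + sqrt(12996 + 1)) - 336123 = (190 + sqrt(12997)) - 336123 = -335933 + sqrt(12997)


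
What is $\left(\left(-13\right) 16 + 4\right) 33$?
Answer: $-6732$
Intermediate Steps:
$\left(\left(-13\right) 16 + 4\right) 33 = \left(-208 + 4\right) 33 = \left(-204\right) 33 = -6732$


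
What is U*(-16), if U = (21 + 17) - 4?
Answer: -544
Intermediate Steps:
U = 34 (U = 38 - 4 = 34)
U*(-16) = 34*(-16) = -544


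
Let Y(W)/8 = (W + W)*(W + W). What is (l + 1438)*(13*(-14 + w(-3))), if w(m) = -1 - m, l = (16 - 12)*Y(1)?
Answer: -244296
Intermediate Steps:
Y(W) = 32*W² (Y(W) = 8*((W + W)*(W + W)) = 8*((2*W)*(2*W)) = 8*(4*W²) = 32*W²)
l = 128 (l = (16 - 12)*(32*1²) = 4*(32*1) = 4*32 = 128)
(l + 1438)*(13*(-14 + w(-3))) = (128 + 1438)*(13*(-14 + (-1 - 1*(-3)))) = 1566*(13*(-14 + (-1 + 3))) = 1566*(13*(-14 + 2)) = 1566*(13*(-12)) = 1566*(-156) = -244296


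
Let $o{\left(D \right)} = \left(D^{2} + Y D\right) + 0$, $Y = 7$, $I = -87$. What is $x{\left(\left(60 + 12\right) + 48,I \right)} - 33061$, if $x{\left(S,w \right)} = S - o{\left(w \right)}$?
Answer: $-39901$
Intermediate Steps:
$o{\left(D \right)} = D^{2} + 7 D$ ($o{\left(D \right)} = \left(D^{2} + 7 D\right) + 0 = D^{2} + 7 D$)
$x{\left(S,w \right)} = S - w \left(7 + w\right)$
$x{\left(\left(60 + 12\right) + 48,I \right)} - 33061 = \left(\left(\left(60 + 12\right) + 48\right) - - 87 \left(7 - 87\right)\right) - 33061 = \left(\left(72 + 48\right) - \left(-87\right) \left(-80\right)\right) - 33061 = \left(120 - 6960\right) - 33061 = -6840 - 33061 = -39901$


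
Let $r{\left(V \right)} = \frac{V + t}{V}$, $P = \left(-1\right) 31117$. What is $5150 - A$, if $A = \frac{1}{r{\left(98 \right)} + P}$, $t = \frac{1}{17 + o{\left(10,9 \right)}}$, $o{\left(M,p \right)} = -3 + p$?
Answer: $\frac{361197636704}{70135463} \approx 5150.0$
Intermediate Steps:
$P = -31117$
$t = \frac{1}{23}$ ($t = \frac{1}{17 + \left(-3 + 9\right)} = \frac{1}{17 + 6} = \frac{1}{23} \approx 0.043478$)
$r{\left(V \right)} = \frac{\frac{1}{23} + V}{V}$ ($r{\left(V \right)} = \frac{V + \frac{1}{23}}{V} = \frac{\frac{1}{23} + V}{V}$)
$A = - \frac{2254}{70135463}$ ($A = \frac{1}{\frac{\frac{1}{23} + 98}{98} - 31117} = \frac{1}{\frac{1}{98} \cdot \frac{2255}{23} - 31117} = \frac{1}{\frac{2255}{2254} - 31117} = \frac{1}{- \frac{70135463}{2254}} = - \frac{2254}{70135463} \approx -3.2138 \cdot 10^{-5}$)
$5150 - A = 5150 - - \frac{2254}{70135463} = 5150 + \frac{2254}{70135463} = \frac{361197636704}{70135463}$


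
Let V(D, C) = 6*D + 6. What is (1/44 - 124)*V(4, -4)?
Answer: -81825/22 ≈ -3719.3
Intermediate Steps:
V(D, C) = 6 + 6*D
(1/44 - 124)*V(4, -4) = (1/44 - 124)*(6 + 6*4) = (1/44 - 124)*(6 + 24) = -5455/44*30 = -81825/22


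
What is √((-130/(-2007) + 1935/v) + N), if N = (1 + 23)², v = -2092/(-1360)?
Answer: √224519925094354/349887 ≈ 42.825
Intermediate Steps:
v = 523/340 (v = -2092*(-1/1360) = 523/340 ≈ 1.5382)
N = 576 (N = 24² = 576)
√((-130/(-2007) + 1935/v) + N) = √((-130/(-2007) + 1935/(523/340)) + 576) = √((-130*(-1/2007) + 1935*(340/523)) + 576) = √((130/2007 + 657900/523) + 576) = √(1320473290/1049661 + 576) = √(1925078026/1049661) = √224519925094354/349887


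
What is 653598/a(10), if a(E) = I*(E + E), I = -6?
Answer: -108933/20 ≈ -5446.6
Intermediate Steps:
a(E) = -12*E (a(E) = -6*(E + E) = -12*E)
653598/a(10) = 653598/((-12*10)) = 653598/(-120) = 653598*(-1/120) = -108933/20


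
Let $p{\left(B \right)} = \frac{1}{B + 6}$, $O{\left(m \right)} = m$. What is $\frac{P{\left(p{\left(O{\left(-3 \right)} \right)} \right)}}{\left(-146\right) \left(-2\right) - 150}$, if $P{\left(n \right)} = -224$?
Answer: $- \frac{112}{71} \approx -1.5775$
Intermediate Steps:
$p{\left(B \right)} = \frac{1}{6 + B}$
$\frac{P{\left(p{\left(O{\left(-3 \right)} \right)} \right)}}{\left(-146\right) \left(-2\right) - 150} = - \frac{224}{\left(-146\right) \left(-2\right) - 150} = - \frac{224}{292 - 150} = - \frac{224}{142} = \left(-224\right) \frac{1}{142} = - \frac{112}{71}$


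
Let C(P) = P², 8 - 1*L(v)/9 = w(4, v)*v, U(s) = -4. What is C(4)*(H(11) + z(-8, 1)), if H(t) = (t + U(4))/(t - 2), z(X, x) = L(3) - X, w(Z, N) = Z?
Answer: -3920/9 ≈ -435.56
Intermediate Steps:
L(v) = 72 - 36*v
z(X, x) = -36 - X (z(X, x) = (72 - 36*3) - X = (72 - 108) - X = -36 - X)
H(t) = (-4 + t)/(-2 + t) (H(t) = (t - 4)/(t - 2) = (-4 + t)/(-2 + t))
C(4)*(H(11) + z(-8, 1)) = 4²*((-4 + 11)/(-2 + 11) + (-36 - 1*(-8))) = 16*(7/9 + (-36 + 8)) = 16*((⅑)*7 - 28) = 16*(7/9 - 28) = 16*(-245/9) = -3920/9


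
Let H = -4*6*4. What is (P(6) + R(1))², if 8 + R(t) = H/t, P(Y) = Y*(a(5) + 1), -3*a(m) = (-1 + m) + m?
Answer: 13456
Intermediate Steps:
a(m) = ⅓ - 2*m/3 (a(m) = -((-1 + m) + m)/3 = -(-1 + 2*m)/3 = ⅓ - 2*m/3)
P(Y) = -2*Y (P(Y) = Y*((⅓ - ⅔*5) + 1) = Y*((⅓ - 10/3) + 1) = Y*(-3 + 1) = Y*(-2) = -2*Y)
H = -96 (H = -24*4 = -96)
R(t) = -8 - 96/t
(P(6) + R(1))² = (-2*6 + (-8 - 96/1))² = (-12 + (-8 - 96*1))² = (-12 + (-8 - 96))² = (-12 - 104)² = (-116)² = 13456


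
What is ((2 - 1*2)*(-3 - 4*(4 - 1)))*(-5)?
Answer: 0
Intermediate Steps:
((2 - 1*2)*(-3 - 4*(4 - 1)))*(-5) = ((2 - 2)*(-3 - 4*3))*(-5) = (0*(-3 - 12))*(-5) = (0*(-15))*(-5) = 0*(-5) = 0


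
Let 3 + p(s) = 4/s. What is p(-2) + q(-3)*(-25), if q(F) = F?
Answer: 70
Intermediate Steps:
p(s) = -3 + 4/s
p(-2) + q(-3)*(-25) = (-3 + 4/(-2)) - 3*(-25) = (-3 + 4*(-½)) + 75 = (-3 - 2) + 75 = -5 + 75 = 70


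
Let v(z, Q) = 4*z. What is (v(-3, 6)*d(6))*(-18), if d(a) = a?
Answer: 1296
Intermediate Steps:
(v(-3, 6)*d(6))*(-18) = ((4*(-3))*6)*(-18) = -12*6*(-18) = -72*(-18) = 1296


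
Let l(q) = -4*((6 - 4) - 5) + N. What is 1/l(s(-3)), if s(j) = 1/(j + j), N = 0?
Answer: 1/12 ≈ 0.083333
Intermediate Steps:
s(j) = 1/(2*j)
l(q) = 12 (l(q) = -4*((6 - 4) - 5) + 0 = -4*(2 - 5) + 0 = -4*(-3) + 0 = 12 + 0 = 12)
1/l(s(-3)) = 1/12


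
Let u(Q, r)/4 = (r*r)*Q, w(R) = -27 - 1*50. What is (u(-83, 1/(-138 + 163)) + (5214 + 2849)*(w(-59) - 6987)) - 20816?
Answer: -35611155332/625 ≈ -5.6978e+7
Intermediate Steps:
w(R) = -77 (w(R) = -27 - 50 = -77)
u(Q, r) = 4*Q*r² (u(Q, r) = 4*((r*r)*Q) = 4*(r²*Q) = 4*(Q*r²) = 4*Q*r²)
(u(-83, 1/(-138 + 163)) + (5214 + 2849)*(w(-59) - 6987)) - 20816 = (4*(-83)*(1/(-138 + 163))² + (5214 + 2849)*(-77 - 6987)) - 20816 = (4*(-83)*(1/25)² + 8063*(-7064)) - 20816 = (4*(-83)*(1/25)² - 56957032) - 20816 = (4*(-83)*(1/625) - 56957032) - 20816 = (-332/625 - 56957032) - 20816 = -35598145332/625 - 20816 = -35611155332/625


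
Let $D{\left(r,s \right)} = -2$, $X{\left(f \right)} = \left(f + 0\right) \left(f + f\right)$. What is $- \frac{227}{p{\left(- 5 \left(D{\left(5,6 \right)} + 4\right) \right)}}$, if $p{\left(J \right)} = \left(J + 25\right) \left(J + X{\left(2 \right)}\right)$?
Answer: $\frac{227}{30} \approx 7.5667$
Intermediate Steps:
$X{\left(f \right)} = 2 f^{2}$ ($X{\left(f \right)} = f 2 f = 2 f^{2}$)
$p{\left(J \right)} = \left(8 + J\right) \left(25 + J\right)$ ($p{\left(J \right)} = \left(J + 25\right) \left(J + 2 \cdot 2^{2}\right) = \left(25 + J\right) \left(J + 2 \cdot 4\right) = \left(25 + J\right) \left(J + 8\right) = \left(25 + J\right) \left(8 + J\right) = \left(8 + J\right) \left(25 + J\right)$)
$- \frac{227}{p{\left(- 5 \left(D{\left(5,6 \right)} + 4\right) \right)}} = - \frac{227}{200 + \left(- 5 \left(-2 + 4\right)\right)^{2} + 33 \left(- 5 \left(-2 + 4\right)\right)} = - \frac{227}{200 + \left(\left(-5\right) 2\right)^{2} + 33 \left(\left(-5\right) 2\right)} = - \frac{227}{200 + \left(-10\right)^{2} + 33 \left(-10\right)} = - \frac{227}{200 + 100 - 330} = - \frac{227}{-30} = \left(-227\right) \left(- \frac{1}{30}\right) = \frac{227}{30}$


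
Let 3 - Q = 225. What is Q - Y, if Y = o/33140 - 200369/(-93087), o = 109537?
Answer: -701685205339/3084903180 ≈ -227.46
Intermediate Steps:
Q = -222 (Q = 3 - 1*225 = 3 - 225 = -222)
Y = 16836699379/3084903180 (Y = 109537/33140 - 200369/(-93087) = 109537*(1/33140) - 200369*(-1/93087) = 109537/33140 + 200369/93087 = 16836699379/3084903180 ≈ 5.4578)
Q - Y = -222 - 1*16836699379/3084903180 = -222 - 16836699379/3084903180 = -701685205339/3084903180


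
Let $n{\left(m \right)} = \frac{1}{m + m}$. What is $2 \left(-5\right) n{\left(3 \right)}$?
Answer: $- \frac{5}{3} \approx -1.6667$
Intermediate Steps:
$n{\left(m \right)} = \frac{1}{2 m}$
$2 \left(-5\right) n{\left(3 \right)} = 2 \left(-5\right) \frac{1}{2 \cdot 3} = - 10 \cdot \frac{1}{2} \cdot \frac{1}{3} = \left(-10\right) \frac{1}{6} = - \frac{5}{3}$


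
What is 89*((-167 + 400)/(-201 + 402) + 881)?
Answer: 15780946/201 ≈ 78512.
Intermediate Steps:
89*((-167 + 400)/(-201 + 402) + 881) = 89*(233/201 + 881) = 89*(177314/201) = 15780946/201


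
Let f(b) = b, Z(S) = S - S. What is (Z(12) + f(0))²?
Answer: 0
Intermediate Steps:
Z(S) = 0
(Z(12) + f(0))² = (0 + 0)² = 0² = 0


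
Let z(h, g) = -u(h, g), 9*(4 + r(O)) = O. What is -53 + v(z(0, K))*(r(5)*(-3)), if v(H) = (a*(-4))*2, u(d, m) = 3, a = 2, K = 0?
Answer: -655/3 ≈ -218.33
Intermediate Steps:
r(O) = -4 + O/9
z(h, g) = -3 (z(h, g) = -1*3 = -3)
v(H) = -16 (v(H) = (2*(-4))*2 = -8*2 = -16)
-53 + v(z(0, K))*(r(5)*(-3)) = -53 - 16*(-4 + (⅑)*5)*(-3) = -53 - 16*(-4 + 5/9)*(-3) = -53 - (-496)*(-3)/9 = -53 - 16*31/3 = -53 - 496/3 = -655/3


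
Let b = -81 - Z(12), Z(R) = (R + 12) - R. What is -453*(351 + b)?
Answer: -116874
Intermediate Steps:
Z(R) = 12 (Z(R) = (12 + R) - R = 12)
b = -93 (b = -81 - 1*12 = -81 - 12 = -93)
-453*(351 + b) = -453*(351 - 93) = -453*258 = -116874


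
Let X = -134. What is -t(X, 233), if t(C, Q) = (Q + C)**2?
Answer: -9801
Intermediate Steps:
t(C, Q) = (C + Q)**2
-t(X, 233) = -(-134 + 233)**2 = -1*99**2 = -1*9801 = -9801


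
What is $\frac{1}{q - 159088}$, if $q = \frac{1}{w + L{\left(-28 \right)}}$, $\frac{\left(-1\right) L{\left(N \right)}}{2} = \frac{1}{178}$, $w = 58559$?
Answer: $- \frac{5211750}{829126883911} \approx -6.2858 \cdot 10^{-6}$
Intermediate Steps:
$L{\left(N \right)} = - \frac{1}{89}$ ($L{\left(N \right)} = - \frac{2}{178} = \left(-2\right) \frac{1}{178} = - \frac{1}{89}$)
$q = \frac{89}{5211750}$ ($q = \frac{1}{58559 - \frac{1}{89}} = \frac{1}{\frac{5211750}{89}} = \frac{89}{5211750} \approx 1.7077 \cdot 10^{-5}$)
$\frac{1}{q - 159088} = \frac{1}{\frac{89}{5211750} - 159088} = \frac{1}{- \frac{829126883911}{5211750}} = - \frac{5211750}{829126883911}$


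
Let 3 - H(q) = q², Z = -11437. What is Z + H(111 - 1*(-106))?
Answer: -58523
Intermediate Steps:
H(q) = 3 - q²
Z + H(111 - 1*(-106)) = -11437 + (3 - (111 - 1*(-106))²) = -11437 + (3 - (111 + 106)²) = -11437 + (3 - 1*217²) = -11437 + (3 - 1*47089) = -11437 + (3 - 47089) = -11437 - 47086 = -58523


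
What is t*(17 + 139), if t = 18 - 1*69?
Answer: -7956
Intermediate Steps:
t = -51 (t = 18 - 69 = -51)
t*(17 + 139) = -51*(17 + 139) = -51*156 = -7956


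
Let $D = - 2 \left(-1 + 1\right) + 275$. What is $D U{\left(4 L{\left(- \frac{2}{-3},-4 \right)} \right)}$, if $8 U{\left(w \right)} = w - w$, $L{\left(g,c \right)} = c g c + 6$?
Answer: $0$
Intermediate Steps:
$L{\left(g,c \right)} = 6 + g c^{2}$ ($L{\left(g,c \right)} = g c^{2} + 6 = 6 + g c^{2}$)
$U{\left(w \right)} = 0$ ($U{\left(w \right)} = \frac{w - w}{8} = \frac{1}{8} \cdot 0 = 0$)
$D = 275$ ($D = \left(-2\right) 0 + 275 = 0 + 275 = 275$)
$D U{\left(4 L{\left(- \frac{2}{-3},-4 \right)} \right)} = 275 \cdot 0 = 0$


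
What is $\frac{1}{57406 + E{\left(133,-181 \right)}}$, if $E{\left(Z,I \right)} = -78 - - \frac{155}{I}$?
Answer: $\frac{181}{10376213} \approx 1.7444 \cdot 10^{-5}$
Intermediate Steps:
$E{\left(Z,I \right)} = -78 + \frac{155}{I}$
$\frac{1}{57406 + E{\left(133,-181 \right)}} = \frac{1}{57406 - \left(78 - \frac{155}{-181}\right)} = \frac{1}{57406 + \left(-78 + 155 \left(- \frac{1}{181}\right)\right)} = \frac{1}{57406 - \frac{14273}{181}} = \frac{1}{\frac{10376213}{181}} = \frac{181}{10376213}$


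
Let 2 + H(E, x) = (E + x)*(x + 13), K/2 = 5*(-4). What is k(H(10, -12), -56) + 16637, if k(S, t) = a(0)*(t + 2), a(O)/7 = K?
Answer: 31757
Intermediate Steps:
K = -40 (K = 2*(5*(-4)) = 2*(-20) = -40)
a(O) = -280 (a(O) = 7*(-40) = -280)
H(E, x) = -2 + (13 + x)*(E + x) (H(E, x) = -2 + (E + x)*(x + 13) = -2 + (E + x)*(13 + x) = -2 + (13 + x)*(E + x))
k(S, t) = -560 - 280*t (k(S, t) = -280*(t + 2) = -280*(2 + t) = -560 - 280*t)
k(H(10, -12), -56) + 16637 = (-560 - 280*(-56)) + 16637 = (-560 + 15680) + 16637 = 15120 + 16637 = 31757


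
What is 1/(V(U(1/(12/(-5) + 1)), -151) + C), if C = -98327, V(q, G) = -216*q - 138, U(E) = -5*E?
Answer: -7/694655 ≈ -1.0077e-5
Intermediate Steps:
V(q, G) = -138 - 216*q
1/(V(U(1/(12/(-5) + 1)), -151) + C) = 1/((-138 - (-1080)/(12/(-5) + 1)) - 98327) = 1/((-138 - (-1080)/(12*(-1/5) + 1)) - 98327) = 1/((-138 - (-1080)/(-12/5 + 1)) - 98327) = 1/((-138 - (-1080)/(-7/5)) - 98327) = 1/((-138 - (-1080)*(-5)/7) - 98327) = 1/((-138 - 216*25/7) - 98327) = 1/((-138 - 5400/7) - 98327) = 1/(-6366/7 - 98327) = 1/(-694655/7) = -7/694655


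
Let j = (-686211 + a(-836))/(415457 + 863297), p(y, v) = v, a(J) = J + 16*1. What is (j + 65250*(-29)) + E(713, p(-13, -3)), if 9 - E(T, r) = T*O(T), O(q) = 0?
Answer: -2419711434745/1278754 ≈ -1.8922e+6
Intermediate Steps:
a(J) = 16 + J (a(J) = J + 16 = 16 + J)
E(T, r) = 9 (E(T, r) = 9 - T*0 = 9 - 1*0 = 9 + 0 = 9)
j = -687031/1278754 (j = (-686211 + (16 - 836))/(415457 + 863297) = (-686211 - 820)/1278754 = -687031*1/1278754 = -687031/1278754 ≈ -0.53727)
(j + 65250*(-29)) + E(713, p(-13, -3)) = (-687031/1278754 + 65250*(-29)) + 9 = (-687031/1278754 - 1892250) + 9 = -2419722943531/1278754 + 9 = -2419711434745/1278754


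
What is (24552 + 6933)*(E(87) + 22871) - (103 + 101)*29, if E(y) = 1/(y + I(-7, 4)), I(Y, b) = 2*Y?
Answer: 52566420372/73 ≈ 7.2009e+8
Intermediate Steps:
E(y) = 1/(-14 + y) (E(y) = 1/(y + 2*(-7)) = 1/(y - 14) = 1/(-14 + y))
(24552 + 6933)*(E(87) + 22871) - (103 + 101)*29 = (24552 + 6933)*(1/(-14 + 87) + 22871) - (103 + 101)*29 = 31485*(1/73 + 22871) - 204*29 = 31485*(1/73 + 22871) - 1*5916 = 31485*(1669584/73) - 5916 = 52566852240/73 - 5916 = 52566420372/73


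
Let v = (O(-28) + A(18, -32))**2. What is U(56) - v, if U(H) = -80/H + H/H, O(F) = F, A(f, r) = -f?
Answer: -14815/7 ≈ -2116.4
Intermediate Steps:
U(H) = 1 - 80/H (U(H) = -80/H + 1 = 1 - 80/H)
v = 2116 (v = (-28 - 1*18)**2 = (-28 - 18)**2 = (-46)**2 = 2116)
U(56) - v = (-80 + 56)/56 - 1*2116 = (1/56)*(-24) - 2116 = -3/7 - 2116 = -14815/7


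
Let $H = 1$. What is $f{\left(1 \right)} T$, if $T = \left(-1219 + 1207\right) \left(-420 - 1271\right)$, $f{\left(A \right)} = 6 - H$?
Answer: $101460$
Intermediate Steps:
$f{\left(A \right)} = 5$ ($f{\left(A \right)} = 6 - 1 = 5$)
$T = 20292$ ($T = \left(-12\right) \left(-1691\right) = 20292$)
$f{\left(1 \right)} T = 5 \cdot 20292 = 101460$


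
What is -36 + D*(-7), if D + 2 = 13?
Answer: -113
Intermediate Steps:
D = 11 (D = -2 + 13 = 11)
-36 + D*(-7) = -36 + 11*(-7) = -36 - 77 = -113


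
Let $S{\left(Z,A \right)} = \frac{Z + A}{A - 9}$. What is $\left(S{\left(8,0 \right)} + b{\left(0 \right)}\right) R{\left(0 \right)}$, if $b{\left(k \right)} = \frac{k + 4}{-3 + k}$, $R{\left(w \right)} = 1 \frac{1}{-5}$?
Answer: $\frac{4}{9} \approx 0.44444$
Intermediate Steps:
$R{\left(w \right)} = - \frac{1}{5}$ ($R{\left(w \right)} = 1 \left(- \frac{1}{5}\right) = - \frac{1}{5}$)
$b{\left(k \right)} = \frac{4 + k}{-3 + k}$
$S{\left(Z,A \right)} = \frac{A + Z}{-9 + A}$
$\left(S{\left(8,0 \right)} + b{\left(0 \right)}\right) R{\left(0 \right)} = \left(\frac{0 + 8}{-9 + 0} + \frac{4 + 0}{-3 + 0}\right) \left(- \frac{1}{5}\right) = \left(\frac{1}{-9} \cdot 8 + \frac{1}{-3} \cdot 4\right) \left(- \frac{1}{5}\right) = \left(\left(- \frac{1}{9}\right) 8 - \frac{4}{3}\right) \left(- \frac{1}{5}\right) = \left(- \frac{8}{9} - \frac{4}{3}\right) \left(- \frac{1}{5}\right) = \left(- \frac{20}{9}\right) \left(- \frac{1}{5}\right) = \frac{4}{9}$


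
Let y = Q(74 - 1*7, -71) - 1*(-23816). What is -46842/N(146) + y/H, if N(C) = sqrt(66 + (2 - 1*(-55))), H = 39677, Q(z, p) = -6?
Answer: 23810/39677 - 15614*sqrt(123)/41 ≈ -4223.0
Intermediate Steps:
N(C) = sqrt(123) (N(C) = sqrt(66 + (2 + 55)) = sqrt(66 + 57) = sqrt(123))
y = 23810 (y = -6 - 1*(-23816) = -6 + 23816 = 23810)
-46842/N(146) + y/H = -46842*sqrt(123)/123 + 23810/39677 = -15614*sqrt(123)/41 + 23810*(1/39677) = -15614*sqrt(123)/41 + 23810/39677 = 23810/39677 - 15614*sqrt(123)/41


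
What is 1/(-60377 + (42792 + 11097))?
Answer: -1/6488 ≈ -0.00015413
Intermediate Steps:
1/(-60377 + (42792 + 11097)) = 1/(-60377 + 53889) = 1/(-6488) = -1/6488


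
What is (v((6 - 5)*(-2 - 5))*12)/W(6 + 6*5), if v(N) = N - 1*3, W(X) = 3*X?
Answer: -10/9 ≈ -1.1111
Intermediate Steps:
v(N) = -3 + N (v(N) = N - 3 = -3 + N)
(v((6 - 5)*(-2 - 5))*12)/W(6 + 6*5) = ((-3 + (6 - 5)*(-2 - 5))*12)/((3*(6 + 6*5))) = ((-3 + 1*(-7))*12)/((3*(6 + 30))) = ((-3 - 7)*12)/((3*36)) = -10*12/108 = -120*1/108 = -10/9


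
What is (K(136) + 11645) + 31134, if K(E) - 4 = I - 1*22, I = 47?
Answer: 42808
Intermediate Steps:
K(E) = 29 (K(E) = 4 + (47 - 1*22) = 4 + (47 - 22) = 4 + 25 = 29)
(K(136) + 11645) + 31134 = (29 + 11645) + 31134 = 11674 + 31134 = 42808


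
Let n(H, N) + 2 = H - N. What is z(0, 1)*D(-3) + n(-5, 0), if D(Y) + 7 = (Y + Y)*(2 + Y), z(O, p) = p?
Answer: -8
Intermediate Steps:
D(Y) = -7 + 2*Y*(2 + Y) (D(Y) = -7 + (Y + Y)*(2 + Y) = -7 + (2*Y)*(2 + Y) = -7 + 2*Y*(2 + Y))
n(H, N) = -2 + H - N (n(H, N) = -2 + (H - N) = -2 + H - N)
z(0, 1)*D(-3) + n(-5, 0) = 1*(-7 + 2*(-3)² + 4*(-3)) + (-2 - 5 - 1*0) = 1*(-7 + 2*9 - 12) + (-2 - 5 + 0) = 1*(-7 + 18 - 12) - 7 = 1*(-1) - 7 = -1 - 7 = -8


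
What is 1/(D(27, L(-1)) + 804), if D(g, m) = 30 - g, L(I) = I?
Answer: 1/807 ≈ 0.0012392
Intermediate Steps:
1/(D(27, L(-1)) + 804) = 1/((30 - 1*27) + 804) = 1/((30 - 27) + 804) = 1/(3 + 804) = 1/807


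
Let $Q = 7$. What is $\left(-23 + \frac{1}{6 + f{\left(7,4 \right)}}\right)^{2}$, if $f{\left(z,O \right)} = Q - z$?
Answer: $\frac{18769}{36} \approx 521.36$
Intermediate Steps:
$f{\left(z,O \right)} = 7 - z$
$\left(-23 + \frac{1}{6 + f{\left(7,4 \right)}}\right)^{2} = \left(-23 + \frac{1}{6 + \left(7 - 7\right)}\right)^{2} = \left(-23 + \frac{1}{6 + 0}\right)^{2} = \left(-23 + \frac{1}{6}\right)^{2} = \left(- \frac{137}{6}\right)^{2} = \frac{18769}{36}$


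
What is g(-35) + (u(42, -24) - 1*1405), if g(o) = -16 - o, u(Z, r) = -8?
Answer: -1394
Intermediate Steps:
g(-35) + (u(42, -24) - 1*1405) = (-16 - 1*(-35)) + (-8 - 1*1405) = (-16 + 35) + (-8 - 1405) = 19 - 1413 = -1394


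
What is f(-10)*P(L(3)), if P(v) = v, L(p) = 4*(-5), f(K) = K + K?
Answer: 400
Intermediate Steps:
f(K) = 2*K
L(p) = -20
f(-10)*P(L(3)) = (2*(-10))*(-20) = -20*(-20) = 400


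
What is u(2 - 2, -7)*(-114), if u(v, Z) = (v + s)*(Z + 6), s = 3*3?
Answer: 1026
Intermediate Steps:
s = 9
u(v, Z) = (6 + Z)*(9 + v) (u(v, Z) = (v + 9)*(Z + 6) = (9 + v)*(6 + Z) = (6 + Z)*(9 + v))
u(2 - 2, -7)*(-114) = (54 + 6*(2 - 2) + 9*(-7) - 7*(2 - 2))*(-114) = (54 + 6*0 - 63 - 7*0)*(-114) = (54 + 0 - 63 + 0)*(-114) = -9*(-114) = 1026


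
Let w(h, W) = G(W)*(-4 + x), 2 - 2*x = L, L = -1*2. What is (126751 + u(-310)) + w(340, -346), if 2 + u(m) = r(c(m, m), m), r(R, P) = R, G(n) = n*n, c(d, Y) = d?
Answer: -112993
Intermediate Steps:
G(n) = n**2
L = -2
x = 2 (x = 1 - 1/2*(-2) = 1 + 1 = 2)
w(h, W) = -2*W**2 (w(h, W) = W**2*(-4 + 2) = W**2*(-2) = -2*W**2)
u(m) = -2 + m
(126751 + u(-310)) + w(340, -346) = (126751 + (-2 - 310)) - 2*(-346)**2 = (126751 - 312) - 2*119716 = 126439 - 239432 = -112993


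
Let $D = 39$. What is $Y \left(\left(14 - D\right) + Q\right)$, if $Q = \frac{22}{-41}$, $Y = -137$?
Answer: $\frac{143439}{41} \approx 3498.5$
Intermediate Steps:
$Q = - \frac{22}{41}$ ($Q = 22 \left(- \frac{1}{41}\right) = - \frac{22}{41} \approx -0.53658$)
$Y \left(\left(14 - D\right) + Q\right) = - 137 \left(\left(14 - 39\right) - \frac{22}{41}\right) = - 137 \left(-25 - \frac{22}{41}\right) = \left(-137\right) \left(- \frac{1047}{41}\right) = \frac{143439}{41}$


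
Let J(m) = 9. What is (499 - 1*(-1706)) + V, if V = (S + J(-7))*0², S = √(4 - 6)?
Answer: 2205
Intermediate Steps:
S = I*√2 (S = √(-2) = I*√2 ≈ 1.4142*I)
V = 0 (V = (I*√2 + 9)*0² = (9 + I*√2)*0 = 0)
(499 - 1*(-1706)) + V = (499 - 1*(-1706)) + 0 = (499 + 1706) + 0 = 2205 + 0 = 2205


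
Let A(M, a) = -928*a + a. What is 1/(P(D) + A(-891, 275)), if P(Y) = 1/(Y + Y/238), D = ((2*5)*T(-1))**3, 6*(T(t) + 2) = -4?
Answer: -61184000/15597331203213 ≈ -3.9227e-6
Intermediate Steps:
T(t) = -8/3 (T(t) = -2 + (1/6)*(-4) = -2 - 2/3 = -8/3)
A(M, a) = -927*a
D = -512000/27 (D = ((2*5)*(-8/3))**3 = (10*(-8/3))**3 = (-80/3)**3 = -512000/27 ≈ -18963.)
P(Y) = 238/(239*Y) (P(Y) = 1/(Y + Y*(1/238)) = 1/(Y + Y/238) = 1/(239*Y/238) = 238/(239*Y))
1/(P(D) + A(-891, 275)) = 1/(238/(239*(-512000/27)) - 927*275) = 1/((238/239)*(-27/512000) - 254925) = 1/(-3213/61184000 - 254925) = 1/(-15597331203213/61184000) = -61184000/15597331203213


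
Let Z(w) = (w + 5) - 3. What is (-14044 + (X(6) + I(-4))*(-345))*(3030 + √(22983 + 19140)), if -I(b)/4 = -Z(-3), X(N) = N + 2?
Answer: -46734720 - 15424*√42123 ≈ -4.9900e+7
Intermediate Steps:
Z(w) = 2 + w (Z(w) = (5 + w) - 3 = 2 + w)
X(N) = 2 + N
I(b) = -4 (I(b) = -(-4)*(2 - 3) = -(-4)*(-1) = -4*1 = -4)
(-14044 + (X(6) + I(-4))*(-345))*(3030 + √(22983 + 19140)) = (-14044 + ((2 + 6) - 4)*(-345))*(3030 + √(22983 + 19140)) = (-14044 + (8 - 4)*(-345))*(3030 + √42123) = (-14044 + 4*(-345))*(3030 + √42123) = (-14044 - 1380)*(3030 + √42123) = -15424*(3030 + √42123) = -46734720 - 15424*√42123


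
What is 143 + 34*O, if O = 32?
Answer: 1231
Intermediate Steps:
143 + 34*O = 143 + 34*32 = 143 + 1088 = 1231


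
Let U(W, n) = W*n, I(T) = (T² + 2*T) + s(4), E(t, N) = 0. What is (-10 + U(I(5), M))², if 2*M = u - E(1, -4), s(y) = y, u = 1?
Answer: 361/4 ≈ 90.250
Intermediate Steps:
M = ½ (M = (1 - 1*0)/2 = (1 + 0)/2 = (½)*1 = ½ ≈ 0.50000)
I(T) = 4 + T² + 2*T (I(T) = (T² + 2*T) + 4 = 4 + T² + 2*T)
(-10 + U(I(5), M))² = (-10 + (4 + 5² + 2*5)*(½))² = (-10 + (4 + 25 + 10)*(½))² = (-10 + 39*(½))² = (-10 + 39/2)² = (19/2)² = 361/4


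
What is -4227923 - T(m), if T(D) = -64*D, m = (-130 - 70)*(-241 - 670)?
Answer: 7432877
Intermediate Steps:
m = 182200 (m = -200*(-911) = 182200)
-4227923 - T(m) = -4227923 - (-64)*182200 = -4227923 - 1*(-11660800) = -4227923 + 11660800 = 7432877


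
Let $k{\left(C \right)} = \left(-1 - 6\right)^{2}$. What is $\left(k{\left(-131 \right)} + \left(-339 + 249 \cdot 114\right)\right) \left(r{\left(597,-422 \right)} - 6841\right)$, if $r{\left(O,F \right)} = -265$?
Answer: $-199650176$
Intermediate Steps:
$k{\left(C \right)} = 49$ ($k{\left(C \right)} = \left(-7\right)^{2} = 49$)
$\left(k{\left(-131 \right)} + \left(-339 + 249 \cdot 114\right)\right) \left(r{\left(597,-422 \right)} - 6841\right) = \left(49 + \left(-339 + 249 \cdot 114\right)\right) \left(-265 - 6841\right) = \left(49 + \left(-339 + 28386\right)\right) \left(-265 - 6841\right) = \left(49 + 28047\right) \left(-265 - 6841\right) = 28096 \left(-7106\right) = -199650176$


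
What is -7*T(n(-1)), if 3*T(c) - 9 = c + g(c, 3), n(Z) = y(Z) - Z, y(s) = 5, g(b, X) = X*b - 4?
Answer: -203/3 ≈ -67.667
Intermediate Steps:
g(b, X) = -4 + X*b
n(Z) = 5 - Z
T(c) = 5/3 + 4*c/3 (T(c) = 3 + (c + (-4 + 3*c))/3 = 3 + (-4 + 4*c)/3 = 3 + (-4/3 + 4*c/3) = 5/3 + 4*c/3)
-7*T(n(-1)) = -7*(5/3 + 4*(5 - 1*(-1))/3) = -7*(5/3 + 4*(5 + 1)/3) = -7*(5/3 + (4/3)*6) = -7*(5/3 + 8) = -7*29/3 = -203/3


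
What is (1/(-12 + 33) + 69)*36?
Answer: 17400/7 ≈ 2485.7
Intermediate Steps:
(1/(-12 + 33) + 69)*36 = (1/21 + 69)*36 = (1450/21)*36 = 17400/7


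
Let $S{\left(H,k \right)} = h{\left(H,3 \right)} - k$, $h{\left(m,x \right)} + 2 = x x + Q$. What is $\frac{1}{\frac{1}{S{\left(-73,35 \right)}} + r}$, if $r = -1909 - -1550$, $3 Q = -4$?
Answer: $- \frac{88}{31595} \approx -0.0027853$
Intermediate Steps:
$Q = - \frac{4}{3}$ ($Q = \frac{1}{3} \left(-4\right) = - \frac{4}{3} \approx -1.3333$)
$h{\left(m,x \right)} = - \frac{10}{3} + x^{2}$ ($h{\left(m,x \right)} = -2 + \left(x x - \frac{4}{3}\right) = -2 + \left(x^{2} - \frac{4}{3}\right) = -2 + \left(- \frac{4}{3} + x^{2}\right) = - \frac{10}{3} + x^{2}$)
$S{\left(H,k \right)} = \frac{17}{3} - k$ ($S{\left(H,k \right)} = \left(- \frac{10}{3} + 3^{2}\right) - k = \left(- \frac{10}{3} + 9\right) - k = \frac{17}{3} - k$)
$r = -359$ ($r = -1909 + 1550 = -359$)
$\frac{1}{\frac{1}{S{\left(-73,35 \right)}} + r} = \frac{1}{\frac{1}{\frac{17}{3} - 35} - 359} = \frac{1}{\frac{1}{- \frac{88}{3}} - 359} = \frac{1}{- \frac{3}{88} - 359} = \frac{1}{- \frac{31595}{88}} = - \frac{88}{31595}$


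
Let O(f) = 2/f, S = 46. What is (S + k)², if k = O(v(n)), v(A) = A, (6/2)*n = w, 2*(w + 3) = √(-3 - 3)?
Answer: 4*(1012*√6 + 2375*I)/(2*√6 + 5*I) ≈ 1960.7 - 61.987*I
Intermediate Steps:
w = -3 + I*√6/2 (w = -3 + √(-3 - 3)/2 = -3 + √(-6)/2 = -3 + (I*√6)/2 = -3 + I*√6/2 ≈ -3.0 + 1.2247*I)
n = -1 + I*√6/6 (n = (-3 + I*√6/2)/3 = -1 + I*√6/6 ≈ -1.0 + 0.40825*I)
k = 2/(-1 + I*√6/6) ≈ -1.7143 - 0.69985*I
(S + k)² = (46 + (-12/7 - 2*I*√6/7))² = (310/7 - 2*I*√6/7)²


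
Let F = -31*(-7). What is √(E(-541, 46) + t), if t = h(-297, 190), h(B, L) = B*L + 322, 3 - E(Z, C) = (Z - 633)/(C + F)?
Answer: I*√3880417983/263 ≈ 236.86*I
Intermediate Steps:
F = 217
E(Z, C) = 3 - (-633 + Z)/(217 + C) (E(Z, C) = 3 - (Z - 633)/(C + 217) = 3 - (-633 + Z)/(217 + C))
h(B, L) = 322 + B*L
t = -56108 (t = 322 - 297*190 = 322 - 56430 = -56108)
√(E(-541, 46) + t) = √((1284 - 1*(-541) + 3*46)/(217 + 46) - 56108) = √((1284 + 541 + 138)/263 - 56108) = √((1/263)*1963 - 56108) = √(1963/263 - 56108) = √(-14754441/263) = I*√3880417983/263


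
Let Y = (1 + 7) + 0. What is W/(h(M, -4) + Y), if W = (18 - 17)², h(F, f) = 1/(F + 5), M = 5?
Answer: 10/81 ≈ 0.12346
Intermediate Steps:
h(F, f) = 1/(5 + F)
Y = 8 (Y = 8 + 0 = 8)
W = 1 (W = 1² = 1)
W/(h(M, -4) + Y) = 1/(1/(5 + 5) + 8) = 1/(1/10 + 8) = 1/(⅒ + 8) = 1/(81/10) = (10/81)*1 = 10/81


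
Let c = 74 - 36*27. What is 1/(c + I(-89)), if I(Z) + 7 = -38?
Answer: -1/943 ≈ -0.0010604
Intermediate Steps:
I(Z) = -45 (I(Z) = -7 - 38 = -45)
c = -898 (c = 74 - 972 = -898)
1/(c + I(-89)) = 1/(-898 - 45) = 1/(-943) = -1/943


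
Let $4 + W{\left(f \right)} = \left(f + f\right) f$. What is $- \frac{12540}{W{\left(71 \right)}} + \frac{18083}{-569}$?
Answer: $- \frac{94687867}{2867191} \approx -33.025$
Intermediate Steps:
$W{\left(f \right)} = -4 + 2 f^{2}$ ($W{\left(f \right)} = -4 + \left(f + f\right) f = -4 + 2 f f = -4 + 2 f^{2}$)
$- \frac{12540}{W{\left(71 \right)}} + \frac{18083}{-569} = - \frac{12540}{-4 + 2 \cdot 71^{2}} + \frac{18083}{-569} = - \frac{12540}{-4 + 2 \cdot 5041} + 18083 \left(- \frac{1}{569}\right) = - \frac{12540}{-4 + 10082} - \frac{18083}{569} = - \frac{12540}{10078} - \frac{18083}{569} = \left(-12540\right) \frac{1}{10078} - \frac{18083}{569} = - \frac{6270}{5039} - \frac{18083}{569} = - \frac{94687867}{2867191}$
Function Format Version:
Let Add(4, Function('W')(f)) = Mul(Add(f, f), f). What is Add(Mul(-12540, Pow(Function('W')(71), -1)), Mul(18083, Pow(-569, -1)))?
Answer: Rational(-94687867, 2867191) ≈ -33.025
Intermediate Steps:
Function('W')(f) = Add(-4, Mul(2, Pow(f, 2))) (Function('W')(f) = Add(-4, Mul(Add(f, f), f)) = Add(-4, Mul(Mul(2, f), f)) = Add(-4, Mul(2, Pow(f, 2))))
Add(Mul(-12540, Pow(Function('W')(71), -1)), Mul(18083, Pow(-569, -1))) = Add(Mul(-12540, Pow(Add(-4, Mul(2, Pow(71, 2))), -1)), Mul(18083, Pow(-569, -1))) = Add(Mul(-12540, Pow(Add(-4, Mul(2, 5041)), -1)), Mul(18083, Rational(-1, 569))) = Add(Mul(-12540, Pow(Add(-4, 10082), -1)), Rational(-18083, 569)) = Add(Mul(-12540, Pow(10078, -1)), Rational(-18083, 569)) = Add(Mul(-12540, Rational(1, 10078)), Rational(-18083, 569)) = Add(Rational(-6270, 5039), Rational(-18083, 569)) = Rational(-94687867, 2867191)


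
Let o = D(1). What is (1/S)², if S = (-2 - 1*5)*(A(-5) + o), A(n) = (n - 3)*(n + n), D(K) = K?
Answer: 1/321489 ≈ 3.1105e-6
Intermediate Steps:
A(n) = 2*n*(-3 + n) (A(n) = (-3 + n)*(2*n) = 2*n*(-3 + n))
o = 1
S = -567 (S = (-2 - 1*5)*(2*(-5)*(-3 - 5) + 1) = (-2 - 5)*(2*(-5)*(-8) + 1) = -7*(80 + 1) = -7*81 = -567)
(1/S)² = (1/(-567))² = (-1/567)² = 1/321489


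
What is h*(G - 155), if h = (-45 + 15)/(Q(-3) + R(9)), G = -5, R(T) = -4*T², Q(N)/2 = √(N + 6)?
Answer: -129600/8747 - 800*√3/8747 ≈ -14.975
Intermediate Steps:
Q(N) = 2*√(6 + N) (Q(N) = 2*√(N + 6) = 2*√(6 + N))
h = -30/(-324 + 2*√3) (h = (-45 + 15)/(2*√(6 - 3) - 4*9²) = -30/(2*√3 - 4*81) = -30/(2*√3 - 324) = -30/(-324 + 2*√3) ≈ 0.093593)
h*(G - 155) = (810/8747 + 5*√3/8747)*(-5 - 155) = (810/8747 + 5*√3/8747)*(-160) = -129600/8747 - 800*√3/8747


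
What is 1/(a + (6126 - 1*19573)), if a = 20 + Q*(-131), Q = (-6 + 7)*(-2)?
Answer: -1/13165 ≈ -7.5959e-5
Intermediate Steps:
Q = -2 (Q = 1*(-2) = -2)
a = 282 (a = 20 - 2*(-131) = 20 + 262 = 282)
1/(a + (6126 - 1*19573)) = 1/(282 + (6126 - 1*19573)) = 1/(282 + (6126 - 19573)) = 1/(282 - 13447) = 1/(-13165) = -1/13165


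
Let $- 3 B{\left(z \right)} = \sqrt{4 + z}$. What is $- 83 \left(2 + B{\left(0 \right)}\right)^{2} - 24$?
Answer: $- \frac{1544}{9} \approx -171.56$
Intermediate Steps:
$B{\left(z \right)} = - \frac{\sqrt{4 + z}}{3}$
$- 83 \left(2 + B{\left(0 \right)}\right)^{2} - 24 = - 83 \left(2 - \frac{\sqrt{4 + 0}}{3}\right)^{2} - 24 = - 83 \left(2 - \frac{\sqrt{4}}{3}\right)^{2} - 24 = - 83 \left(2 - \frac{2}{3}\right)^{2} - 24 = - 83 \left(\frac{4}{3}\right)^{2} - 24 = \left(-83\right) \frac{16}{9} - 24 = - \frac{1328}{9} - 24 = - \frac{1544}{9}$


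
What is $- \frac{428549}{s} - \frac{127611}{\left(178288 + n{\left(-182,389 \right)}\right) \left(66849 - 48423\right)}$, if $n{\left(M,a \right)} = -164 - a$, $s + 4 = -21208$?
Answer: $\frac{77970652503381}{3859340870740} \approx 20.203$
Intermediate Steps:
$s = -21212$ ($s = -4 - 21208 = -21212$)
$- \frac{428549}{s} - \frac{127611}{\left(178288 + n{\left(-182,389 \right)}\right) \left(66849 - 48423\right)} = - \frac{428549}{-21212} - \frac{127611}{\left(178288 - 553\right) \left(66849 - 48423\right)} = \left(-428549\right) \left(- \frac{1}{21212}\right) - \frac{127611}{\left(178288 - 553\right) 18426} = \frac{428549}{21212} - \frac{127611}{\left(178288 - 553\right) 18426} = \frac{428549}{21212} - \frac{127611}{177735 \cdot 18426} = \frac{428549}{21212} - \frac{127611}{3274945110} = \frac{428549}{21212} - \frac{14179}{363882790} = \frac{77970652503381}{3859340870740}$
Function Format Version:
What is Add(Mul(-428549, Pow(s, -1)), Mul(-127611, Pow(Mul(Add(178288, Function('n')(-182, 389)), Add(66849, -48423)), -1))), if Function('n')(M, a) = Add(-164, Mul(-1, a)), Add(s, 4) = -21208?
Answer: Rational(77970652503381, 3859340870740) ≈ 20.203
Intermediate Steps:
s = -21212 (s = Add(-4, -21208) = -21212)
Add(Mul(-428549, Pow(s, -1)), Mul(-127611, Pow(Mul(Add(178288, Function('n')(-182, 389)), Add(66849, -48423)), -1))) = Add(Mul(-428549, Pow(-21212, -1)), Mul(-127611, Pow(Mul(Add(178288, Add(-164, Mul(-1, 389))), Add(66849, -48423)), -1))) = Add(Mul(-428549, Rational(-1, 21212)), Mul(-127611, Pow(Mul(Add(178288, Add(-164, -389)), 18426), -1))) = Add(Rational(428549, 21212), Mul(-127611, Pow(Mul(Add(178288, -553), 18426), -1))) = Add(Rational(428549, 21212), Mul(-127611, Pow(Mul(177735, 18426), -1))) = Add(Rational(428549, 21212), Mul(-127611, Pow(3274945110, -1))) = Add(Rational(428549, 21212), Mul(-127611, Rational(1, 3274945110))) = Add(Rational(428549, 21212), Rational(-14179, 363882790)) = Rational(77970652503381, 3859340870740)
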